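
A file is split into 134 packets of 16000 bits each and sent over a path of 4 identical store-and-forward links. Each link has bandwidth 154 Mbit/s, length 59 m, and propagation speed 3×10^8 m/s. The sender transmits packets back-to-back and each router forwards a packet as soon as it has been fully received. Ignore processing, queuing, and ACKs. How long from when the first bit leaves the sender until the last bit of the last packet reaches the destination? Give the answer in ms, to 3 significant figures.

14.2 ms

Per-hop transmission t_tx = L/R = 16000/154000000 = 0.103896 ms.
Per-hop propagation t_prop = 59/300000000 = 0.000196667 ms.
Pipeline fill: first packet needs 4·t_tx to clear all hops; remaining 133 packets each add one t_tx.
Total = (4+134-1)·t_tx + 4·t_prop = 137·0.103896 + 4·0.000196667 = 14.2 ms.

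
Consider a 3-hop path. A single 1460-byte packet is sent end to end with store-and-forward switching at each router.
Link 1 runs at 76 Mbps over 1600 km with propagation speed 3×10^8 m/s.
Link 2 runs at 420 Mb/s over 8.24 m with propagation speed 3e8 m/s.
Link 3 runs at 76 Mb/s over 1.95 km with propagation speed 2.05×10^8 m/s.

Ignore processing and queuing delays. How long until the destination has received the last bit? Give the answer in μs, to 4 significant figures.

5678 μs

L = 1460 × 8 = 11680 bits.
Transmission delays (L/R per hop): 153.684, 27.8095, 153.684 μs; sum = 335.178 μs.
Propagation delays (d/s per hop): 5333.33, 0.0274667, 9.5122 μs; sum = 5342.87 μs.
End-to-end = 5678 μs.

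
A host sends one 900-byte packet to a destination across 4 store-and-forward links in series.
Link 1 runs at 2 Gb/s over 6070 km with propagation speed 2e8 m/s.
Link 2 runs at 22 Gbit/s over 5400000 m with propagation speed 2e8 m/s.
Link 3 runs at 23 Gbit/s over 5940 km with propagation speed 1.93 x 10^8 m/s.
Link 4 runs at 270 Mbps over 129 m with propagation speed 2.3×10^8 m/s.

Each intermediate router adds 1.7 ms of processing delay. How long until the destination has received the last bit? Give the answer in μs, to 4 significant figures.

93260 μs

L = 900 × 8 = 7200 bits.
Transmission delays (L/R per hop): 3.6, 0.327273, 0.313043, 26.6667 μs; sum = 30.907 μs.
Propagation delays (d/s per hop): 30350, 27000, 30777.2, 0.56087 μs; sum = 88127.8 μs.
Processing at 3 router(s): 3 × 1.7 ms = 5100 μs.
End-to-end = 93260 μs.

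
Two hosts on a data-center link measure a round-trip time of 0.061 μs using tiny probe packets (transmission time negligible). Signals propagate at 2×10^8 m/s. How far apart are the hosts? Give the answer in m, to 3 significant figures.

6.10 m

One-way propagation = RTT/2 = 0.0305 μs.
d = s × t = 200000000 × 3.05e-08 = 6.10 m.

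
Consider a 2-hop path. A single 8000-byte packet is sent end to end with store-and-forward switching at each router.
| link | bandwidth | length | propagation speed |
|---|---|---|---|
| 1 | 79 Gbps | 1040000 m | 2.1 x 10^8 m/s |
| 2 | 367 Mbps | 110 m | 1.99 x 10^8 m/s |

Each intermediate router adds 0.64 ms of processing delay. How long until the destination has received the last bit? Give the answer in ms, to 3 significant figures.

L = 8000 × 8 = 64000 bits.
Transmission delays (L/R per hop): 0.000810127, 0.174387 ms; sum = 0.175197 ms.
Propagation delays (d/s per hop): 4.95238, 0.000552764 ms; sum = 4.95293 ms.
Processing at 1 router(s): 1 × 0.64 ms = 0.64 ms.
End-to-end = 5.77 ms.

5.77 ms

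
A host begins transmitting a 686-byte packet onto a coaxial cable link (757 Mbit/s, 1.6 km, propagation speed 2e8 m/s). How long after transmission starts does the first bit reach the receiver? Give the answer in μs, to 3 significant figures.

8.00 μs

First bit experiences only propagation delay: d/s = 1600/200000000 = 8.00 μs.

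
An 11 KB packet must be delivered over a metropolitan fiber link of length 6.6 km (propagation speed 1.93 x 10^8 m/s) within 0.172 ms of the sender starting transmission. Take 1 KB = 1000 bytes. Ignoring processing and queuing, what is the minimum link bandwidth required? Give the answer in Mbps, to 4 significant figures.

638.6 Mbps

L = 88000 bits.
Propagation delay = 6600 / 193000000 = 0.0341969 ms.
Transmission budget = 0.172 − 0.0341969 = 0.137803 ms.
R ≥ L / t_tx = 88000 bits / 0.000137803 s = 638.6 Mbps.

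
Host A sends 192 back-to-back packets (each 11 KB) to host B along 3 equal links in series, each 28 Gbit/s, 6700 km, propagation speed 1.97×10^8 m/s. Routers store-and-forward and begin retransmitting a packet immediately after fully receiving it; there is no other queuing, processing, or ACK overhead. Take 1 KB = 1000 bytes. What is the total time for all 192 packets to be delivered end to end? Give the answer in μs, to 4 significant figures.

Per-hop transmission t_tx = L/R = 88000/28000000000 = 3.14286 μs.
Per-hop propagation t_prop = 6700000/197000000 = 34010.2 μs.
Pipeline fill: first packet needs 3·t_tx to clear all hops; remaining 191 packets each add one t_tx.
Total = (3+192-1)·t_tx + 3·t_prop = 194·3.14286 + 3·34010.2 = 102600 μs.

102600 μs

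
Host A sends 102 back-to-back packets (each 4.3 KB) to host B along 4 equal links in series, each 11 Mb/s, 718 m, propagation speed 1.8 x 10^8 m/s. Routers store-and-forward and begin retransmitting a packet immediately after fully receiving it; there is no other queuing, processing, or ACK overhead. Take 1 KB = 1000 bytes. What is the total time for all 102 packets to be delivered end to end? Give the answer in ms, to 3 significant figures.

328 ms

Per-hop transmission t_tx = L/R = 34400/11000000 = 3.12727 ms.
Per-hop propagation t_prop = 718/180000000 = 0.00398889 ms.
Pipeline fill: first packet needs 4·t_tx to clear all hops; remaining 101 packets each add one t_tx.
Total = (4+102-1)·t_tx + 4·t_prop = 105·3.12727 + 4·0.00398889 = 328 ms.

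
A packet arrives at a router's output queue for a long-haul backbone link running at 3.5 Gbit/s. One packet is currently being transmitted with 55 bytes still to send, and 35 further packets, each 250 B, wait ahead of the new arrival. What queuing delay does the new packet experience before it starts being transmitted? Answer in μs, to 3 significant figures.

20.1 μs

Each queued packet: L/R = 2000/3500000000 = 0.571429 μs.
35 queued → 20 μs.
Plus remaining 440 bits of current packet: 0.125714 μs.
Queuing delay = 20.1 μs.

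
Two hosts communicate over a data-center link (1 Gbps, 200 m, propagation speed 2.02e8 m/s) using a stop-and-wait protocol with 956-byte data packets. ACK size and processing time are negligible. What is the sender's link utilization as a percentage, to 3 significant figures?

79.4 %

t_tx = L/R = 7648/1000000000 = 7.648e-06 s.
t_prop = 200/202000000 = 9.90099e-07 s; RTT = 1.9802e-06 s.
Cycle = t_tx + RTT = 9.6282e-06 s.
Utilization = t_tx / cycle = 7.648e-06/9.6282e-06 = 79.4 %.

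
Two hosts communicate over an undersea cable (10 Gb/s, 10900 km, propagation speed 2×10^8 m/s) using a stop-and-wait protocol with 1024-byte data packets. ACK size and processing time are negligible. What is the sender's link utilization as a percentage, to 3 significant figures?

t_tx = L/R = 8192/10000000000 = 8.192e-07 s.
t_prop = 10900000/200000000 = 0.0545 s; RTT = 0.109 s.
Cycle = t_tx + RTT = 0.109001 s.
Utilization = t_tx / cycle = 8.192e-07/0.109001 = 0.000752 %.

0.000752 %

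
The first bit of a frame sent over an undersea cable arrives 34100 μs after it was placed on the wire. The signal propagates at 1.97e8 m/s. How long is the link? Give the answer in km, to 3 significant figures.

d = s × t_prop = 197000000 × 0.0341 = 6720 km.

6720 km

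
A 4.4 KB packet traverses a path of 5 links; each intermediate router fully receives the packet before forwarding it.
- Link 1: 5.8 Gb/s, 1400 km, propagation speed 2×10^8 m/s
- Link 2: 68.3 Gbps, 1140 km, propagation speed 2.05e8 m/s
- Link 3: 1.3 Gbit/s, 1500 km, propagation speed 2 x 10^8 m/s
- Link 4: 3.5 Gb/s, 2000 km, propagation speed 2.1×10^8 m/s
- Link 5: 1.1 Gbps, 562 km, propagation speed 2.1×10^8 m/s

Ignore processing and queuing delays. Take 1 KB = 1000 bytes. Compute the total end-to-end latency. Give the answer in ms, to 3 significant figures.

L = 35200 bits.
Transmission delays (L/R per hop): 0.00606897, 0.000515373, 0.0270769, 0.0100571, 0.032 ms; sum = 0.0757184 ms.
Propagation delays (d/s per hop): 7, 5.56098, 7.5, 9.52381, 2.67619 ms; sum = 32.261 ms.
End-to-end = 32.3 ms.

32.3 ms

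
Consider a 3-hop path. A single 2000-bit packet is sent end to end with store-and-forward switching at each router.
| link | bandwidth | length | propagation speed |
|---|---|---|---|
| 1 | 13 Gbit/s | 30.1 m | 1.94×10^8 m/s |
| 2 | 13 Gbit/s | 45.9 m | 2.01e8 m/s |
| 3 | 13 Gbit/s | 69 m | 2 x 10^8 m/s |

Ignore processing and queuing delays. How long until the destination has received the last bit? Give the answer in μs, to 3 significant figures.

1.19 μs

Transmission delay per hop = L/R = 2000/13000000000 = 0.153846 μs; 3 hops → 0.461538 μs.
Propagation delays (d/s per hop): 0.155155, 0.228358, 0.345 μs; sum = 0.728513 μs.
End-to-end = 1.19 μs.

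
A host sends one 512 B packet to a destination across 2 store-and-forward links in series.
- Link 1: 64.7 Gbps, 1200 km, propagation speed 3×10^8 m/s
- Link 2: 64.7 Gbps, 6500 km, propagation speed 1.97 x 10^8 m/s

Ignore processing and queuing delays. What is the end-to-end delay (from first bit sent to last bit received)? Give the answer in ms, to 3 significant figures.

L = 512 × 8 = 4096 bits.
Transmission delay per hop = L/R = 4096/64700000000 = 6.33076e-05 ms; 2 hops → 0.000126615 ms.
Propagation delays (d/s per hop): 4, 32.9949 ms; sum = 36.9949 ms.
End-to-end = 37.0 ms.

37.0 ms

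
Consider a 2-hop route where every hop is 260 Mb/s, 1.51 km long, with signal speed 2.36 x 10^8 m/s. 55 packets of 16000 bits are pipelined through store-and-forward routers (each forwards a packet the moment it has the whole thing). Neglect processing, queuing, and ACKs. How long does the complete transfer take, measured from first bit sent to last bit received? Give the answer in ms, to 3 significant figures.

3.46 ms

Per-hop transmission t_tx = L/R = 16000/260000000 = 0.0615385 ms.
Per-hop propagation t_prop = 1510/236000000 = 0.00639831 ms.
Pipeline fill: first packet needs 2·t_tx to clear all hops; remaining 54 packets each add one t_tx.
Total = (2+55-1)·t_tx + 2·t_prop = 56·0.0615385 + 2·0.00639831 = 3.46 ms.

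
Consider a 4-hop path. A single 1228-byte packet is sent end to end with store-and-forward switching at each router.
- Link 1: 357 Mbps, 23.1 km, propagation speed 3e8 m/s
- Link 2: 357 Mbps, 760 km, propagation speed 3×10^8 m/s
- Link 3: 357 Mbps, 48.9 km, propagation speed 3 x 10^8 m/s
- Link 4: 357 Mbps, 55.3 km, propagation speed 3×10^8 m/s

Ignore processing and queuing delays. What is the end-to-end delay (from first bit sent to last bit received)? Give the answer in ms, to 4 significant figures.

L = 1228 × 8 = 9824 bits.
Transmission delay per hop = L/R = 9824/357000000 = 0.0275182 ms; 4 hops → 0.110073 ms.
Propagation delays (d/s per hop): 0.077, 2.53333, 0.163, 0.184333 ms; sum = 2.95767 ms.
End-to-end = 3.068 ms.

3.068 ms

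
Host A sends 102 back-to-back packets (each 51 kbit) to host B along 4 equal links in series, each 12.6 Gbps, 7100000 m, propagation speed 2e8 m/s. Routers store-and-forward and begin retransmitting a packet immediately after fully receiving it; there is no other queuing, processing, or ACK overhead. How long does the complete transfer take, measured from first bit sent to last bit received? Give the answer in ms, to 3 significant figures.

142 ms

Per-hop transmission t_tx = L/R = 51000/12600000000 = 0.00404762 ms.
Per-hop propagation t_prop = 7100000/200000000 = 35.5 ms.
Pipeline fill: first packet needs 4·t_tx to clear all hops; remaining 101 packets each add one t_tx.
Total = (4+102-1)·t_tx + 4·t_prop = 105·0.00404762 + 4·35.5 = 142 ms.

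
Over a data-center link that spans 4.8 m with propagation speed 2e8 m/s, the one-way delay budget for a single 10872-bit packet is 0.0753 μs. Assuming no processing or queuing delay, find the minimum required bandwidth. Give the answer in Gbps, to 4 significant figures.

211.9 Gbps

Propagation delay = 4.8 / 200000000 = 0.024 μs.
Transmission budget = 0.0753 − 0.024 = 0.0513 μs.
R ≥ L / t_tx = 10872 bits / 5.13e-08 s = 211.9 Gbps.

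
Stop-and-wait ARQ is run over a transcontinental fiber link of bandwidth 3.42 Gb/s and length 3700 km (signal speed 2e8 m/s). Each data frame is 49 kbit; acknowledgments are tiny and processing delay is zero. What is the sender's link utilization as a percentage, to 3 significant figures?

0.0387 %

t_tx = L/R = 49000/3420000000 = 1.43275e-05 s.
t_prop = 3700000/200000000 = 0.0185 s; RTT = 0.037 s.
Cycle = t_tx + RTT = 0.0370143 s.
Utilization = t_tx / cycle = 1.43275e-05/0.0370143 = 0.0387 %.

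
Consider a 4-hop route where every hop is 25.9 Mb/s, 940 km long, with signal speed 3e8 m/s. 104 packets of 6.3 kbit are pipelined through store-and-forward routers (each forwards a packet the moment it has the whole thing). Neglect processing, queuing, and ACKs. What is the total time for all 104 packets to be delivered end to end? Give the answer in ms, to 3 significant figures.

38.6 ms

Per-hop transmission t_tx = L/R = 6300/25900000 = 0.243243 ms.
Per-hop propagation t_prop = 940000/300000000 = 3.13333 ms.
Pipeline fill: first packet needs 4·t_tx to clear all hops; remaining 103 packets each add one t_tx.
Total = (4+104-1)·t_tx + 4·t_prop = 107·0.243243 + 4·3.13333 = 38.6 ms.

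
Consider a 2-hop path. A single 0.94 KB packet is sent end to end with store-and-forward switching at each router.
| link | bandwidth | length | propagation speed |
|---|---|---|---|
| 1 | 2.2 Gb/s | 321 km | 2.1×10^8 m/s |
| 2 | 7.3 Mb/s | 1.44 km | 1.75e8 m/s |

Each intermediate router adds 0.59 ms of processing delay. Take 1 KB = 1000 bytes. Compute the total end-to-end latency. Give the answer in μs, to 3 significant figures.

L = 7520 bits.
Transmission delays (L/R per hop): 3.41818, 1030.14 μs; sum = 1033.56 μs.
Propagation delays (d/s per hop): 1528.57, 8.22857 μs; sum = 1536.8 μs.
Processing at 1 router(s): 1 × 0.59 ms = 590 μs.
End-to-end = 3160 μs.

3160 μs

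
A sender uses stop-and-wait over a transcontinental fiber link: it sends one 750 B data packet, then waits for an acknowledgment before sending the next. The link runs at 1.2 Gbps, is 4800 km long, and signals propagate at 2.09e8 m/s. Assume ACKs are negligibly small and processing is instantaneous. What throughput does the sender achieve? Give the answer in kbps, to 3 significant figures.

t_tx = L/R = 6000/1200000000 = 5e-06 s.
t_prop = 4800000/209000000 = 0.0229665 s; RTT = 0.045933 s.
Cycle = t_tx + RTT = 0.045938 s.
Throughput = L / cycle = 6000 / 0.045938 = 131 kbps.

131 kbps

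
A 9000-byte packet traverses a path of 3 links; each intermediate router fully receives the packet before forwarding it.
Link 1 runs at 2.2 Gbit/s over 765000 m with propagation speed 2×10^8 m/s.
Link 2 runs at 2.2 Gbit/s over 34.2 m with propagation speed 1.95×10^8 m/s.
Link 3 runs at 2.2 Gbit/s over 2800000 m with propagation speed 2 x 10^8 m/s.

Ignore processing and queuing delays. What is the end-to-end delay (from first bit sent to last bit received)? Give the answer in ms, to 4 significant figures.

L = 9000 × 8 = 72000 bits.
Transmission delay per hop = L/R = 72000/2200000000 = 0.0327273 ms; 3 hops → 0.0981818 ms.
Propagation delays (d/s per hop): 3.825, 0.000175385, 14 ms; sum = 17.8252 ms.
End-to-end = 17.92 ms.

17.92 ms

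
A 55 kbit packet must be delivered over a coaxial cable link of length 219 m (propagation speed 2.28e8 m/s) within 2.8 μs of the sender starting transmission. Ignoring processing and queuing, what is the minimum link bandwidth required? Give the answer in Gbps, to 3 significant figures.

Propagation delay = 219 / 2.28e+08 = 0.960526 μs.
Transmission budget = 2.8 − 0.960526 = 1.83947 μs.
R ≥ L / t_tx = 55000 bits / 1.83947e-06 s = 29.9 Gbps.

29.9 Gbps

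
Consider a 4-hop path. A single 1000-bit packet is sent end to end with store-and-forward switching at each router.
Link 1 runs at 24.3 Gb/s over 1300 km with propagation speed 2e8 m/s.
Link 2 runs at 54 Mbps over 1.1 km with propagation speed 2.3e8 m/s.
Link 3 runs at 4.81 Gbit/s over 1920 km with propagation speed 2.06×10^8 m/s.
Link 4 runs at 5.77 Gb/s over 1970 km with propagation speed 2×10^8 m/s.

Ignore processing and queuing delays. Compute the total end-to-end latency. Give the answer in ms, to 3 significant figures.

25.7 ms

Transmission delays (L/R per hop): 4.11523e-05, 0.0185185, 0.0002079, 0.00017331 ms; sum = 0.0189409 ms.
Propagation delays (d/s per hop): 6.5, 0.00478261, 9.32039, 9.85 ms; sum = 25.6752 ms.
End-to-end = 25.7 ms.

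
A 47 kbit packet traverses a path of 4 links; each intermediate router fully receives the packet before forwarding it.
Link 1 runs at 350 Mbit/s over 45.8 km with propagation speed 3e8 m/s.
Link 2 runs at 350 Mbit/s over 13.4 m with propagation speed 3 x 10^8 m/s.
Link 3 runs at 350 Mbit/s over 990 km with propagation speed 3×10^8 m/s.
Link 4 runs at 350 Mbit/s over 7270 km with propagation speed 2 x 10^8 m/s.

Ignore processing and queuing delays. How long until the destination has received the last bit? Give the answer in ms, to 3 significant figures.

40.3 ms

L = 47000 bits.
Transmission delay per hop = L/R = 47000/350000000 = 0.134286 ms; 4 hops → 0.537143 ms.
Propagation delays (d/s per hop): 0.152667, 4.46667e-05, 3.3, 36.35 ms; sum = 39.8027 ms.
End-to-end = 40.3 ms.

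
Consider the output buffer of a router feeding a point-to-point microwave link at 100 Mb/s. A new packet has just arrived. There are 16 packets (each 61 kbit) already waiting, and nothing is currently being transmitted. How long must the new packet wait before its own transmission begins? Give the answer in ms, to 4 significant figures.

9.760 ms

Each queued packet: L/R = 61000/100000000 = 0.61 ms.
16 queued → 9.76 ms.
Queuing delay = 9.760 ms.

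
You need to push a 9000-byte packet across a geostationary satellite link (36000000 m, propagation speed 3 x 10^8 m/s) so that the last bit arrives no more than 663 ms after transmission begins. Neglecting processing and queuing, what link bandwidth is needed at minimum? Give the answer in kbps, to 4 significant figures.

L = 72000 bits.
Propagation delay = 36000000 / 300000000 = 120 ms.
Transmission budget = 663 − 120 = 543 ms.
R ≥ L / t_tx = 72000 bits / 0.543 s = 132.6 kbps.

132.6 kbps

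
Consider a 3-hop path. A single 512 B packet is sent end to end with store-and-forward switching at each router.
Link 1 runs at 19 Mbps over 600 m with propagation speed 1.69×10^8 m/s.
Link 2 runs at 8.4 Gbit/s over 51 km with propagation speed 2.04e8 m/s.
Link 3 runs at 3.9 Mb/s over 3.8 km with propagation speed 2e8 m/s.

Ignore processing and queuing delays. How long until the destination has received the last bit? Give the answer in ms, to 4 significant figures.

1.539 ms

L = 512 × 8 = 4096 bits.
Transmission delays (L/R per hop): 0.215579, 0.000487619, 1.05026 ms; sum = 1.26632 ms.
Propagation delays (d/s per hop): 0.0035503, 0.25, 0.019 ms; sum = 0.27255 ms.
End-to-end = 1.539 ms.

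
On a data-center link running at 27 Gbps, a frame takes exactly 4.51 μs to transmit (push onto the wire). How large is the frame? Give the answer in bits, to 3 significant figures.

122000 bits

L = R × t_tx = 27000000000 b/s × 4.51e-06 s = 121770 bits.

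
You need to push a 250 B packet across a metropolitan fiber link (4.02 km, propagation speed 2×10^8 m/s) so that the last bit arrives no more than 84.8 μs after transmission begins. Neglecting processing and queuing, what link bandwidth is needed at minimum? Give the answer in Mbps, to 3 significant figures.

30.9 Mbps

L = 2000 bits.
Propagation delay = 4020 / 200000000 = 20.1 μs.
Transmission budget = 84.8 − 20.1 = 64.7 μs.
R ≥ L / t_tx = 2000 bits / 6.47e-05 s = 30.9 Mbps.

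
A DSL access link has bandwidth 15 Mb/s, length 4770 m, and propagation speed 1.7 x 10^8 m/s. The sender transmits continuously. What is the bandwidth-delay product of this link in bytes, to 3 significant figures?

52.6 bytes

Propagation delay = 4770 / 170000000 = 2.80588e-05 s.
BDP = R × t_prop = 15000000 × 2.80588e-05 = 420.882 bits.
In bytes: 420.882/8 = 52.6 bytes.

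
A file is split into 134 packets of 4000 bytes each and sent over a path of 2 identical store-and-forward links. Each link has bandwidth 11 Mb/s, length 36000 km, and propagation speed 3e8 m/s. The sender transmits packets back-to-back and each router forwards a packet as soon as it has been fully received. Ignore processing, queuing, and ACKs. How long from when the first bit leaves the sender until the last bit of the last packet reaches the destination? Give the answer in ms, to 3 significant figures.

Per-hop transmission t_tx = L/R = 32000/11000000 = 2.90909 ms.
Per-hop propagation t_prop = 36000000/300000000 = 120 ms.
Pipeline fill: first packet needs 2·t_tx to clear all hops; remaining 133 packets each add one t_tx.
Total = (2+134-1)·t_tx + 2·t_prop = 135·2.90909 + 2·120 = 633 ms.

633 ms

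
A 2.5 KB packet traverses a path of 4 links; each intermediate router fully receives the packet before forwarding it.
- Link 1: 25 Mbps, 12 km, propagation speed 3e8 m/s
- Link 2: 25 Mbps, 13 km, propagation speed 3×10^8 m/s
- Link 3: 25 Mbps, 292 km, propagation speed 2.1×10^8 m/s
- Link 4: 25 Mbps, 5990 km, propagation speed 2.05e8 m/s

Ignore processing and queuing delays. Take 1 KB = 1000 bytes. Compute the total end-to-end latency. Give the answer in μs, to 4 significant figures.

33890 μs

L = 20000 bits.
Transmission delay per hop = L/R = 20000/25000000 = 800 μs; 4 hops → 3200 μs.
Propagation delays (d/s per hop): 40, 43.3333, 1390.48, 29219.5 μs; sum = 30693.3 μs.
End-to-end = 33890 μs.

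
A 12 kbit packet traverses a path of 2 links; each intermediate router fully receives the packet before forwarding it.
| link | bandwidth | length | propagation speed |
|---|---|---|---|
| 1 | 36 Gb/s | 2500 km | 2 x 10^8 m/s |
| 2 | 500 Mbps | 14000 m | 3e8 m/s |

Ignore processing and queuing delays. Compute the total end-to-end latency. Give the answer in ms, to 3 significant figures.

L = 12000 bits.
Transmission delays (L/R per hop): 0.000333333, 0.024 ms; sum = 0.0243333 ms.
Propagation delays (d/s per hop): 12.5, 0.0466667 ms; sum = 12.5467 ms.
End-to-end = 12.6 ms.

12.6 ms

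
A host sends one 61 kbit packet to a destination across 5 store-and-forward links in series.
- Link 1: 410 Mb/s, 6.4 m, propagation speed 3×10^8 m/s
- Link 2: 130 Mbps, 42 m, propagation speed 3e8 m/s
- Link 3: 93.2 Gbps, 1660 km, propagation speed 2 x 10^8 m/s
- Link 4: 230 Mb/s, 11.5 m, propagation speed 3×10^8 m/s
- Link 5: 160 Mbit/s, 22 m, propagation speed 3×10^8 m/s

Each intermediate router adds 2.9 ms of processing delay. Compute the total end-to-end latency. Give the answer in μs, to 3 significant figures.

21200 μs

L = 61000 bits.
Transmission delays (L/R per hop): 148.78, 469.231, 0.654506, 265.217, 381.25 μs; sum = 1265.13 μs.
Propagation delays (d/s per hop): 0.0213333, 0.14, 8300, 0.0383333, 0.0733333 μs; sum = 8300.27 μs.
Processing at 4 router(s): 4 × 2.9 ms = 11600 μs.
End-to-end = 21200 μs.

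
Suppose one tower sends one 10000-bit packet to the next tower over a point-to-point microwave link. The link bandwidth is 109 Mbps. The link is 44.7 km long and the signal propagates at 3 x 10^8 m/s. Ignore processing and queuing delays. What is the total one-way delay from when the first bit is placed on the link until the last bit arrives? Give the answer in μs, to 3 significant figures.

Transmission delay = L/R = 10000 / 109000000 = 91.7431 μs.
Propagation delay = d/s = 44700 m / 300000000 m/s = 149 μs.
Total = 241 μs.

241 μs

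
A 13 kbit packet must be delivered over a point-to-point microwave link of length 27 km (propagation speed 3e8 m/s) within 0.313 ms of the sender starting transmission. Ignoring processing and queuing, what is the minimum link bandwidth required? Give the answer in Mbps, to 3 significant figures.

Propagation delay = 27000 / 300000000 = 0.09 ms.
Transmission budget = 0.313 − 0.09 = 0.223 ms.
R ≥ L / t_tx = 13000 bits / 0.000223 s = 58.3 Mbps.

58.3 Mbps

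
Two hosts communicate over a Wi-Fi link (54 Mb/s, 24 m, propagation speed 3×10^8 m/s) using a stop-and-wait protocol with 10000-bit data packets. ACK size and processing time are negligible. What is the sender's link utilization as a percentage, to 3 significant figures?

99.9 %

t_tx = L/R = 10000/54000000 = 0.000185185 s.
t_prop = 24/300000000 = 8e-08 s; RTT = 1.6e-07 s.
Cycle = t_tx + RTT = 0.000185345 s.
Utilization = t_tx / cycle = 0.000185185/0.000185345 = 99.9 %.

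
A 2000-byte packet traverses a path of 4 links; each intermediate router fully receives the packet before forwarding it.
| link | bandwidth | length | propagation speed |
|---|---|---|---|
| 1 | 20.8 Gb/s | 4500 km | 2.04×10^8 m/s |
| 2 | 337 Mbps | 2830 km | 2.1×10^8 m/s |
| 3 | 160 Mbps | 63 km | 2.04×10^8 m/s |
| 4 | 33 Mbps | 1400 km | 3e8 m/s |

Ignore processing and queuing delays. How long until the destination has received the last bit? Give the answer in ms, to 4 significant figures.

41.14 ms

L = 2000 × 8 = 16000 bits.
Transmission delays (L/R per hop): 0.000769231, 0.0474777, 0.1, 0.484848 ms; sum = 0.633095 ms.
Propagation delays (d/s per hop): 22.0588, 13.4762, 0.308824, 4.66667 ms; sum = 40.5105 ms.
End-to-end = 41.14 ms.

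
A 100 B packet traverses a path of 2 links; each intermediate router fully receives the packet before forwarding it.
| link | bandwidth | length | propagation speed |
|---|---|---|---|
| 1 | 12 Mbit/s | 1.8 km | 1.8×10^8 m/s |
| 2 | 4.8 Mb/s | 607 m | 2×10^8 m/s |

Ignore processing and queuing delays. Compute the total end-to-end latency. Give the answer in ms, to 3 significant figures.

0.246 ms

L = 100 × 8 = 800 bits.
Transmission delays (L/R per hop): 0.0666667, 0.166667 ms; sum = 0.233333 ms.
Propagation delays (d/s per hop): 0.01, 0.003035 ms; sum = 0.013035 ms.
End-to-end = 0.246 ms.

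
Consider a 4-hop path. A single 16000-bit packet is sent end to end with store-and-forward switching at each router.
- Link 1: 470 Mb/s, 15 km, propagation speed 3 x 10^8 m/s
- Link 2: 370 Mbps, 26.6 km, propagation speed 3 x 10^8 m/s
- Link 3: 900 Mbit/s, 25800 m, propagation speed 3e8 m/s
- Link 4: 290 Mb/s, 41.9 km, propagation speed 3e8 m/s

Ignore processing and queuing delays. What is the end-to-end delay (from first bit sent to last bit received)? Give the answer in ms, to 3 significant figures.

Transmission delays (L/R per hop): 0.0340426, 0.0432432, 0.0177778, 0.0551724 ms; sum = 0.150236 ms.
Propagation delays (d/s per hop): 0.05, 0.0886667, 0.086, 0.139667 ms; sum = 0.364333 ms.
End-to-end = 0.515 ms.

0.515 ms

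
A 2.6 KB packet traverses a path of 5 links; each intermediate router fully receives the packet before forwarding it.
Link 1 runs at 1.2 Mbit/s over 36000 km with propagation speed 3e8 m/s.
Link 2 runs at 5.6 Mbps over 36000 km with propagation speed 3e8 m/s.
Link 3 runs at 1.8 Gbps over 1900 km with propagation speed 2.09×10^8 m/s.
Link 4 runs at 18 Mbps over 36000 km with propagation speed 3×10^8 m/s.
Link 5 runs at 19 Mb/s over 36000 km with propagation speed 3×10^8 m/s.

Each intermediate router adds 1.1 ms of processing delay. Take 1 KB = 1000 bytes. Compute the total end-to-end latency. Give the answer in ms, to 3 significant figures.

517 ms

L = 20800 bits.
Transmission delays (L/R per hop): 17.3333, 3.71429, 0.0115556, 1.15556, 1.09474 ms; sum = 23.3095 ms.
Propagation delays (d/s per hop): 120, 120, 9.09091, 120, 120 ms; sum = 489.091 ms.
Processing at 4 router(s): 4 × 1.1 ms = 4.4 ms.
End-to-end = 517 ms.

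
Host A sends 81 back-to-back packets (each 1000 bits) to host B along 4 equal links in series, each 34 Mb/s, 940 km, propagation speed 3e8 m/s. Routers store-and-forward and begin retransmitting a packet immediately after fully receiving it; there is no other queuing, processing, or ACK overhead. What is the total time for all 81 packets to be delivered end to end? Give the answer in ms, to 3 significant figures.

15.0 ms

Per-hop transmission t_tx = L/R = 1000/34000000 = 0.0294118 ms.
Per-hop propagation t_prop = 940000/300000000 = 3.13333 ms.
Pipeline fill: first packet needs 4·t_tx to clear all hops; remaining 80 packets each add one t_tx.
Total = (4+81-1)·t_tx + 4·t_prop = 84·0.0294118 + 4·3.13333 = 15.0 ms.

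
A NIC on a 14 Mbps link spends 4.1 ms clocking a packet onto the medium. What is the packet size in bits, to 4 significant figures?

57400 bits

L = R × t_tx = 14000000 b/s × 0.0041 s = 57400 bits.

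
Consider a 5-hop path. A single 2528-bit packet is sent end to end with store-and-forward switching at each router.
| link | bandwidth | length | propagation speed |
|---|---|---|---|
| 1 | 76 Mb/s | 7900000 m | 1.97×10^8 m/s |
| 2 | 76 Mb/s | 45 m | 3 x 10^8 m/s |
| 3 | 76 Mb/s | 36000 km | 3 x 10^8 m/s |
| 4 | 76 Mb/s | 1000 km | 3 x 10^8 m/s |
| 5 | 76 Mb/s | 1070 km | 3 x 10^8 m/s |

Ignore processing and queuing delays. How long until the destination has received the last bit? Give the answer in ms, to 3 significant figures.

167 ms

Transmission delay per hop = L/R = 2528/76000000 = 0.0332632 ms; 5 hops → 0.166316 ms.
Propagation delays (d/s per hop): 40.1015, 0.00015, 120, 3.33333, 3.56667 ms; sum = 167.002 ms.
End-to-end = 167 ms.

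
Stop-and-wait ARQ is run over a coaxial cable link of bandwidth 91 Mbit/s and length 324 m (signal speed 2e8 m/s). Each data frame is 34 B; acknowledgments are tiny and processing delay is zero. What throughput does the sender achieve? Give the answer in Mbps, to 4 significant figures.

43.67 Mbps

t_tx = L/R = 272/91000000 = 2.98901e-06 s.
t_prop = 324/200000000 = 1.62e-06 s; RTT = 3.24e-06 s.
Cycle = t_tx + RTT = 6.22901e-06 s.
Throughput = L / cycle = 272 / 6.22901e-06 = 43.67 Mbps.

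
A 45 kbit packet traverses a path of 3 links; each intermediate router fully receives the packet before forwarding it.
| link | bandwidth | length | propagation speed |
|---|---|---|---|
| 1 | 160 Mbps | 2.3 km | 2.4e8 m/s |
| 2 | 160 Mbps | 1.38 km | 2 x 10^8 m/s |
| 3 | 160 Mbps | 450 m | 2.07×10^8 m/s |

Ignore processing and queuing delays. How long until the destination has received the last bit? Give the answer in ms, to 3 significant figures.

0.862 ms

L = 45000 bits.
Transmission delay per hop = L/R = 45000/160000000 = 0.28125 ms; 3 hops → 0.84375 ms.
Propagation delays (d/s per hop): 0.00958333, 0.0069, 0.00217391 ms; sum = 0.0186572 ms.
End-to-end = 0.862 ms.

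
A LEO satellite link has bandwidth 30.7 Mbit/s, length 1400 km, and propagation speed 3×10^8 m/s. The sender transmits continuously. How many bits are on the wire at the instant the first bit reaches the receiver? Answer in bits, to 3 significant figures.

143000 bits

Propagation delay = 1400000 / 300000000 = 0.00466667 s.
BDP = R × t_prop = 30700000 × 0.00466667 = 143267 bits.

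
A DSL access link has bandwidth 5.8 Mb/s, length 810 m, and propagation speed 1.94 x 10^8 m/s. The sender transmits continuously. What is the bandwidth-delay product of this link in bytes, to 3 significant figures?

3.03 bytes

Propagation delay = 810 / 194000000 = 4.17526e-06 s.
BDP = R × t_prop = 5800000 × 4.17526e-06 = 24.2165 bits.
In bytes: 24.2165/8 = 3.03 bytes.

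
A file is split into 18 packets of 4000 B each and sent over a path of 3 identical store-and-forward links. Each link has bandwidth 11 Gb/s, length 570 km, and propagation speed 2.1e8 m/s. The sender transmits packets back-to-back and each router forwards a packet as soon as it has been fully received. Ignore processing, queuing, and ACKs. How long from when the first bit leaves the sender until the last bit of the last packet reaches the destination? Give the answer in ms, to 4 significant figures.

8.201 ms

Per-hop transmission t_tx = L/R = 32000/11000000000 = 0.00290909 ms.
Per-hop propagation t_prop = 570000/210000000 = 2.71429 ms.
Pipeline fill: first packet needs 3·t_tx to clear all hops; remaining 17 packets each add one t_tx.
Total = (3+18-1)·t_tx + 3·t_prop = 20·0.00290909 + 3·2.71429 = 8.201 ms.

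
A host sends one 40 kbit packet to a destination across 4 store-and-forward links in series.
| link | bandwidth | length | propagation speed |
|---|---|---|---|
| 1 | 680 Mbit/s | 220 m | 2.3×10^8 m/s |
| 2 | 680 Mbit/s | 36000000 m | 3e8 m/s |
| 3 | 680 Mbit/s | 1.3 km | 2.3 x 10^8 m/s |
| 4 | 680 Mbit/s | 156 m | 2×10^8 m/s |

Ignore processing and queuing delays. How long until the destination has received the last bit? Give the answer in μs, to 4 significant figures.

L = 40000 bits.
Transmission delay per hop = L/R = 40000/680000000 = 58.8235 μs; 4 hops → 235.294 μs.
Propagation delays (d/s per hop): 0.956522, 120000, 5.65217, 0.78 μs; sum = 120007 μs.
End-to-end = 120200 μs.

120200 μs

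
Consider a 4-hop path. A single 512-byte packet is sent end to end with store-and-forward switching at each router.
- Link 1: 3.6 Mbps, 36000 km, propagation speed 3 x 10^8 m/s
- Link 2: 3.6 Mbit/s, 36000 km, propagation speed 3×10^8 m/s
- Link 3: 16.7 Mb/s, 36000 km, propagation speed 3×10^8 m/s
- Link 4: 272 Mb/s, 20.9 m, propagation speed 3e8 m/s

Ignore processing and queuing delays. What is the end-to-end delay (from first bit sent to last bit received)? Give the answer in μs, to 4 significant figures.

L = 512 × 8 = 4096 bits.
Transmission delays (L/R per hop): 1137.78, 1137.78, 245.269, 15.0588 μs; sum = 2535.88 μs.
Propagation delays (d/s per hop): 120000, 120000, 120000, 0.0696667 μs; sum = 360000 μs.
End-to-end = 362500 μs.

362500 μs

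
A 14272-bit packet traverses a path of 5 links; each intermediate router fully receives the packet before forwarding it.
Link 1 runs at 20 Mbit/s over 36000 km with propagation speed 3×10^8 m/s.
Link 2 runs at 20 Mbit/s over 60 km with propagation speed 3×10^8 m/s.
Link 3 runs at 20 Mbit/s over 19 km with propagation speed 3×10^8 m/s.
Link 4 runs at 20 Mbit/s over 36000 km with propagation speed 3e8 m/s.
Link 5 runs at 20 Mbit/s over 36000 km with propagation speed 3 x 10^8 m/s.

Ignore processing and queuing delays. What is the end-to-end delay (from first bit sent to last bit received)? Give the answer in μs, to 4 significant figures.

Transmission delay per hop = L/R = 14272/20000000 = 713.6 μs; 5 hops → 3568 μs.
Propagation delays (d/s per hop): 120000, 200, 63.3333, 120000, 120000 μs; sum = 360263 μs.
End-to-end = 363800 μs.

363800 μs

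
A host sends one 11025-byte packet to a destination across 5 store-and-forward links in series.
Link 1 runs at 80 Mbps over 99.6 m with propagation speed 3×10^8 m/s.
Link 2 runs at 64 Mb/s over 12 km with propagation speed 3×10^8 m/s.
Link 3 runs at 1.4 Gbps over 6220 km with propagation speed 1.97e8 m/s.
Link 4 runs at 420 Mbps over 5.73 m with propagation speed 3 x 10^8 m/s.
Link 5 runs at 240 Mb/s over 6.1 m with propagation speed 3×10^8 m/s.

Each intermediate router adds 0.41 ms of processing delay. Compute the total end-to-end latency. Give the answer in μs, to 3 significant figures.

L = 11025 × 8 = 88200 bits.
Transmission delays (L/R per hop): 1102.5, 1378.13, 63, 210, 367.5 μs; sum = 3121.13 μs.
Propagation delays (d/s per hop): 0.332, 40, 31573.6, 0.0191, 0.0203333 μs; sum = 31614 μs.
Processing at 4 router(s): 4 × 0.41 ms = 1640 μs.
End-to-end = 36400 μs.

36400 μs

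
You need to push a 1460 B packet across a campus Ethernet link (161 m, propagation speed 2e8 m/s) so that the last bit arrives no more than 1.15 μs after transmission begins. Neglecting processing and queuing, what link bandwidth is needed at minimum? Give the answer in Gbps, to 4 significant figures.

L = 11680 bits.
Propagation delay = 161 / 200000000 = 0.805 μs.
Transmission budget = 1.15 − 0.805 = 0.345 μs.
R ≥ L / t_tx = 11680 bits / 3.45e-07 s = 33.86 Gbps.

33.86 Gbps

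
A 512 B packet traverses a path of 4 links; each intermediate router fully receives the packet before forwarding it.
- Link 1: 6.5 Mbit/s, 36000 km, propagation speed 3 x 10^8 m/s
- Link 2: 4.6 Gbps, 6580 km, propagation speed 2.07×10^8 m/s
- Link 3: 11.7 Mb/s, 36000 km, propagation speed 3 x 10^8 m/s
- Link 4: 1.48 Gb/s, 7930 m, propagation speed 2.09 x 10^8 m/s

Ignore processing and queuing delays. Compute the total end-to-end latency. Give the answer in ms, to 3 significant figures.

273 ms

L = 512 × 8 = 4096 bits.
Transmission delays (L/R per hop): 0.630154, 0.000890435, 0.350085, 0.00276757 ms; sum = 0.983897 ms.
Propagation delays (d/s per hop): 120, 31.7874, 120, 0.0379426 ms; sum = 271.825 ms.
End-to-end = 273 ms.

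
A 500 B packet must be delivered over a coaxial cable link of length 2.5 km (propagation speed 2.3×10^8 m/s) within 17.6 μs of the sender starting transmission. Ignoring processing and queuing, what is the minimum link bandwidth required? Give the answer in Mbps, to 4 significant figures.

L = 4000 bits.
Propagation delay = 2500 / 2.3e+08 = 10.8696 μs.
Transmission budget = 17.6 − 10.8696 = 6.73043 μs.
R ≥ L / t_tx = 4000 bits / 6.73043e-06 s = 594.3 Mbps.

594.3 Mbps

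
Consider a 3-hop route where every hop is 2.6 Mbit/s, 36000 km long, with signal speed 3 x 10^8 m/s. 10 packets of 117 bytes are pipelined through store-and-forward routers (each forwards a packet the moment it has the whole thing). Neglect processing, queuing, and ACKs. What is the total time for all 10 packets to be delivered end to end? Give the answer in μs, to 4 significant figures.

364300 μs

Per-hop transmission t_tx = L/R = 936/2600000 = 360 μs.
Per-hop propagation t_prop = 36000000/300000000 = 120000 μs.
Pipeline fill: first packet needs 3·t_tx to clear all hops; remaining 9 packets each add one t_tx.
Total = (3+10-1)·t_tx + 3·t_prop = 12·360 + 3·120000 = 364300 μs.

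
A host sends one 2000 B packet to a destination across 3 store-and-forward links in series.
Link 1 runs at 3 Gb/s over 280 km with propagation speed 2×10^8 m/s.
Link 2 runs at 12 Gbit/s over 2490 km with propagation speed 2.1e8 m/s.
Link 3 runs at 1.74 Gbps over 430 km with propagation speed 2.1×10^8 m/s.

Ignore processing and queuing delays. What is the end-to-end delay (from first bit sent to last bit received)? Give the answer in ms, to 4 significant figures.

15.32 ms

L = 2000 × 8 = 16000 bits.
Transmission delays (L/R per hop): 0.00533333, 0.00133333, 0.0091954 ms; sum = 0.0158621 ms.
Propagation delays (d/s per hop): 1.4, 11.8571, 2.04762 ms; sum = 15.3048 ms.
End-to-end = 15.32 ms.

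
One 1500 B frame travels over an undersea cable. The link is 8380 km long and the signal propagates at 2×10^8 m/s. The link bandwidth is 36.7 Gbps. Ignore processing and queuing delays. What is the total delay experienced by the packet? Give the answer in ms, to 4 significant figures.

L = 1500 × 8 = 12000 bits.
Transmission delay = L/R = 12000 / 36700000000 = 0.000326975 ms.
Propagation delay = d/s = 8380000 m / 200000000 m/s = 41.9 ms.
Total = 41.90 ms.

41.90 ms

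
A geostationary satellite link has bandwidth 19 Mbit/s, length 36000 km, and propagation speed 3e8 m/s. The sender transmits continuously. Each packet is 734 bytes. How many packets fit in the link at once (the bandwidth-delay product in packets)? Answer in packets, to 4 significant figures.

Propagation delay = 36000000 / 300000000 = 0.12 s.
BDP = R × t_prop = 19000000 × 0.12 = 2280000 bits.
In packets of 5872 bits: 388.3 packets.

388.3 packets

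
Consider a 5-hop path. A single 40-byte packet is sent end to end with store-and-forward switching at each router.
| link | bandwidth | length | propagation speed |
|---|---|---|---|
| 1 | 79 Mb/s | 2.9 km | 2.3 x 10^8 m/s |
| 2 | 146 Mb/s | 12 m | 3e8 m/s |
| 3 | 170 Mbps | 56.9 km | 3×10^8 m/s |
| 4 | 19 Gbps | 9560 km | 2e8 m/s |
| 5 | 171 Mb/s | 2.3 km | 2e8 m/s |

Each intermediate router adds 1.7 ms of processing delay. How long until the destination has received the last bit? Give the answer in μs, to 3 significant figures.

54800 μs

L = 40 × 8 = 320 bits.
Transmission delays (L/R per hop): 4.05063, 2.19178, 1.88235, 0.0168421, 1.87135 μs; sum = 10.013 μs.
Propagation delays (d/s per hop): 12.6087, 0.04, 189.667, 47800, 11.5 μs; sum = 48013.8 μs.
Processing at 4 router(s): 4 × 1.7 ms = 6800 μs.
End-to-end = 54800 μs.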